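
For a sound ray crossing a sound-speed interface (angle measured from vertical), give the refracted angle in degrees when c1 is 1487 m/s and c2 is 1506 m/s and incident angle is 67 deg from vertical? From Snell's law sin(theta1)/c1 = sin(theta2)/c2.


68.79 deg


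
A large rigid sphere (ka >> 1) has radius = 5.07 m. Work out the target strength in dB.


8.08 dB


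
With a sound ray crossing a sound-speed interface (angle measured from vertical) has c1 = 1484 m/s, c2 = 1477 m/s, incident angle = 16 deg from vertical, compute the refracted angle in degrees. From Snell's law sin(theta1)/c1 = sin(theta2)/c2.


sin(theta2) = (c2/c1)*sin(theta1) = (1477/1484)*sin(16 deg) = 0.27434
theta2 = arcsin(0.27434) = 15.92

15.92 deg


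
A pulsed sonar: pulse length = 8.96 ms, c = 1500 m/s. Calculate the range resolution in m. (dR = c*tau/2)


dR = c*tau/2 = 1500 * 8.96e-3 / 2 = 6.72

6.72 m


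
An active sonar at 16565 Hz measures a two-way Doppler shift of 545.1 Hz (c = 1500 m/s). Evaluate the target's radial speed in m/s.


24.68 m/s


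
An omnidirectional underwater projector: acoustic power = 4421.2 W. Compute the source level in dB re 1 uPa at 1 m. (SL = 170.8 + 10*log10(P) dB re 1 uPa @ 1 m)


207.26 dB


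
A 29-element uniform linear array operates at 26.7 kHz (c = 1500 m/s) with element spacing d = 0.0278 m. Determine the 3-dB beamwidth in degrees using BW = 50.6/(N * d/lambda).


Step 1: lambda = 1500/26700 = 0.05618 m
Step 2: d/lambda = 0.0278/0.05618 = 0.4948
Step 3: BW = 50.6/(N * d/lambda) = 50.6/(29 * 0.4948) = 3.53

3.53 deg


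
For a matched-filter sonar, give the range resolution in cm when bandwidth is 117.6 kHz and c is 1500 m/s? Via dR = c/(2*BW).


dR = c/(2*BW) = 1500 / (2 * 117.6e3) = 0.0064 m = 0.64 cm

0.64 cm


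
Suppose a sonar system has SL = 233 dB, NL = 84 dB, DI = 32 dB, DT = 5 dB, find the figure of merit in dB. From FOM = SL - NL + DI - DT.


FOM = SL - NL + DI - DT = 233 - 84 + 32 - 5 = 176

176 dB


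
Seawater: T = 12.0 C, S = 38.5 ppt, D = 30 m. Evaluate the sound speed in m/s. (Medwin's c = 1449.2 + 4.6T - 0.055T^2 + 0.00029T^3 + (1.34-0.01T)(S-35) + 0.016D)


c = 1449.2 + 4.6*12.0 - 0.055*12.0^2 + 0.00029*12.0^3 + (1.34 - 0.01*12.0)*(38.5 - 35) + 0.016*30 = 1501.73

1501.73 m/s


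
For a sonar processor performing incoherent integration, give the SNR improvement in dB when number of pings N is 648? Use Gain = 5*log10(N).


Gain = 5*log10(648) = 14.06

14.06 dB


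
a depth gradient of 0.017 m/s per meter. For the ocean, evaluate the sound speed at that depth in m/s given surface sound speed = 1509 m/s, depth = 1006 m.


1526.102 m/s


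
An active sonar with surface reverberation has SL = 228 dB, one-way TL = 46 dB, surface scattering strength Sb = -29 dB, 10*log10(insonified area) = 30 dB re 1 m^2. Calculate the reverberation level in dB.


RL = SL - 2*TL + Sb + 10*log10(A) = 228 - 2*46 + (-29) + 30 = 137

137 dB


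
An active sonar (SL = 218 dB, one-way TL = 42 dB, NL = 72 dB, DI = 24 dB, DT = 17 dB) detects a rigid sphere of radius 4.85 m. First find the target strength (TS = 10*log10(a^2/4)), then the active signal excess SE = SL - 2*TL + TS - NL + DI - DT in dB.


Step 1: TS = 10*log10(4.85^2/4) = 7.69 dB
Step 2: SE = SL - 2*TL + TS - NL + DI - DT = 218 - 2*42 + (7.69) - 72 + 24 - 17 = 76.69

76.69 dB


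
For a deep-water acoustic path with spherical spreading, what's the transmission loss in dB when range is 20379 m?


TL = 20*log10(20379) = 86.18

86.18 dB


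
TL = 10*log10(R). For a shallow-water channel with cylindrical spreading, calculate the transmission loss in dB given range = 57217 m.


47.58 dB


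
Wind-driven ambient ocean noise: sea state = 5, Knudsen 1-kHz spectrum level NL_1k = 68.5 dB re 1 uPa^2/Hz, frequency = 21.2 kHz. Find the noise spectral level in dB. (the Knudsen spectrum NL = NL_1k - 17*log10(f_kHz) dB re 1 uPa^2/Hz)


45.95 dB


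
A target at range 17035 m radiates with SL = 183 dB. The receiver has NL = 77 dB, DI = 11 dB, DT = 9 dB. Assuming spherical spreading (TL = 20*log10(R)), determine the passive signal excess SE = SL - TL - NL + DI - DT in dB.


Step 1: TL = 20*log10(17035) = 84.63 dB
Step 2: SE = 183 - 84.63 - 77 + 11 - 9 = 23.37

23.37 dB


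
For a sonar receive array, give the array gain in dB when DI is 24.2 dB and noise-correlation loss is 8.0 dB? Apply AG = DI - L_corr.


AG = DI - L_corr = 24.2 - 8.0 = 16.2

16.2 dB


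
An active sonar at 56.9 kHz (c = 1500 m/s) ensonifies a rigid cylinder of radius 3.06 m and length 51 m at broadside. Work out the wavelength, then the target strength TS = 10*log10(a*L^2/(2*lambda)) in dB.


Step 1: lambda = c/f = 1500/56900 = 0.02636 m
Step 2: TS = 10*log10(a*L^2/(2*lambda)) = 10*log10(3.06*51^2/(2*0.02636)) = 51.79

51.79 dB


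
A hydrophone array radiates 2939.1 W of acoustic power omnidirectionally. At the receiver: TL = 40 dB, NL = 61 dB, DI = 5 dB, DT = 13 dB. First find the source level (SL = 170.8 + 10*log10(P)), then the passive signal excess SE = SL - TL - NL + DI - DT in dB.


Step 1: SL = 170.8 + 10*log10(2939.1) = 205.48 dB
Step 2: SE = SL - TL - NL + DI - DT = 205.48 - 40 - 61 + 5 - 13 = 96.48

96.48 dB


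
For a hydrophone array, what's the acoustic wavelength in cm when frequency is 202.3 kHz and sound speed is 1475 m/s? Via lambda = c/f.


lambda = c/f = 1475 / 202300 = 0.0073 m = 0.73 cm

0.73 cm


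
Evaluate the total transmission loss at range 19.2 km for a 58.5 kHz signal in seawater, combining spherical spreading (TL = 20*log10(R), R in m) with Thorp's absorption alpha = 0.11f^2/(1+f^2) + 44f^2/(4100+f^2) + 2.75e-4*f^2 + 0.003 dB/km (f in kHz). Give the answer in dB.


490.25 dB


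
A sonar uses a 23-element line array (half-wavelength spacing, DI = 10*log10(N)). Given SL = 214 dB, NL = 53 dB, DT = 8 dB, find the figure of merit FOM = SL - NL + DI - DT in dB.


Step 1: DI = 10*log10(23) = 13.62 dB
Step 2: FOM = SL - NL + DI - DT = 214 - 53 + 13.62 - 8 = 166.62

166.62 dB


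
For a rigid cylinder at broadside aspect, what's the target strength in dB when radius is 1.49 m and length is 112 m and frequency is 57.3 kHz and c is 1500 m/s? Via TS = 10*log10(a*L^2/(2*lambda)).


55.53 dB


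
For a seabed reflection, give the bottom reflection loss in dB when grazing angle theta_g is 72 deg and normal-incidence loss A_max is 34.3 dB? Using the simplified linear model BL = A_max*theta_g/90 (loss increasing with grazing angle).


BL = A_max * theta_g / 90 = 34.3 * 72 / 90 = 27.44

27.44 dB


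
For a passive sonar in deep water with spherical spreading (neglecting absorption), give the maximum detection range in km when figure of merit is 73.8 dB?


4.9 km


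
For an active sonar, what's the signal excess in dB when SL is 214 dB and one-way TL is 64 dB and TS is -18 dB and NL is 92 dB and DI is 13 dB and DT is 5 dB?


SE = SL - 2*TL + TS - NL + DI - DT = 214 - 2*64 + (-18) - 92 + 13 - 5 = -16

-16 dB


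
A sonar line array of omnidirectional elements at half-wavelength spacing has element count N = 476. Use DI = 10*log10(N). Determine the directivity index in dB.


DI = 10*log10(476) = 26.78

26.78 dB


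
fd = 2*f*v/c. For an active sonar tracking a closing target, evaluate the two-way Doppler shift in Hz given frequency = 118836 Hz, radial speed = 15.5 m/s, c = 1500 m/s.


2455.94 Hz


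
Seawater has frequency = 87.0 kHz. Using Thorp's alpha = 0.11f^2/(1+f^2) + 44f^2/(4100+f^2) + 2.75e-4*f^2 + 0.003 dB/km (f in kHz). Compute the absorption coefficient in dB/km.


f^2 = 7569.0
alpha = 0.11*7569.0/(1+7569.0) + 44*7569.0/(4100+7569.0) + 2.75e-4*7569.0 + 0.003 = 30.735

30.735 dB/km


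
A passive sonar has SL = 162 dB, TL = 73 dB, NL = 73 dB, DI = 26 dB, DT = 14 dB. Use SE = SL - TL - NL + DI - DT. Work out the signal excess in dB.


SE = SL - TL - NL + DI - DT = 162 - 73 - 73 + 26 - 14 = 28

28 dB


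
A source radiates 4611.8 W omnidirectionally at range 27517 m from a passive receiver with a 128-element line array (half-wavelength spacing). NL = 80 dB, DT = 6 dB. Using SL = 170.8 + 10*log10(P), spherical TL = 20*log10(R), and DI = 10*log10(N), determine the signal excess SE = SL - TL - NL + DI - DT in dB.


53.72 dB


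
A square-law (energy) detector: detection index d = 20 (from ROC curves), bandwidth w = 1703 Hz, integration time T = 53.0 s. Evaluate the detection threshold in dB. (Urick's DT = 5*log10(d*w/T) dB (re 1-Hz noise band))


DT = 5*log10(d*w/T) = 5*log10(20 * 1703 / 53.0) = 5*log10(642.64) = 14.04

14.04 dB


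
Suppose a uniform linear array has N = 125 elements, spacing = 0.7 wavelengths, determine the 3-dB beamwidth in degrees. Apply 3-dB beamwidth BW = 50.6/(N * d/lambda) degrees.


0.58 deg


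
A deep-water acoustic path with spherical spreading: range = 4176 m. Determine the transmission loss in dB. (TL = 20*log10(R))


72.42 dB


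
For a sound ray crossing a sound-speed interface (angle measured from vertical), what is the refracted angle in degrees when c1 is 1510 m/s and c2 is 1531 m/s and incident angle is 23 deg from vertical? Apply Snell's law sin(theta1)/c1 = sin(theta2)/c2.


sin(theta2) = (c2/c1)*sin(theta1) = (1531/1510)*sin(23 deg) = 0.39617
theta2 = arcsin(0.39617) = 23.34

23.34 deg


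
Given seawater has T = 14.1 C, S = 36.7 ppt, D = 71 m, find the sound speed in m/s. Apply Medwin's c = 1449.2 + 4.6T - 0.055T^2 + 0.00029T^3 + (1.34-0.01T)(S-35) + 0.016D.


c = 1449.2 + 4.6*14.1 - 0.055*14.1^2 + 0.00029*14.1^3 + (1.34 - 0.01*14.1)*(36.7 - 35) + 0.016*71 = 1507.11

1507.11 m/s


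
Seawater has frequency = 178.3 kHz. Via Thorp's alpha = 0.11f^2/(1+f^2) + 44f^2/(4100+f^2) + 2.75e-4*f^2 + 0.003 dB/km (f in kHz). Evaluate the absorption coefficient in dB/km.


47.829 dB/km


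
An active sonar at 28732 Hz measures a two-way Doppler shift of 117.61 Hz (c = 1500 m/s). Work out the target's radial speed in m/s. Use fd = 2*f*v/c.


3.07 m/s


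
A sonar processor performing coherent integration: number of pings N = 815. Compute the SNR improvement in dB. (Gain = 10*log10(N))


29.11 dB


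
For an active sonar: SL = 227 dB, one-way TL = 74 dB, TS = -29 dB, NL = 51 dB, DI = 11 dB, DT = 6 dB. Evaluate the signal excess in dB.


4 dB


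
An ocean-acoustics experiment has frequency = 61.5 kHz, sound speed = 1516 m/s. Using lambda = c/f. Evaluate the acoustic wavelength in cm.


2.47 cm


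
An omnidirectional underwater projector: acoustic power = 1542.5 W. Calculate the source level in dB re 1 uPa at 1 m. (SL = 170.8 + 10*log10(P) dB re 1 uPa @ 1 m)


SL = 170.8 + 10*log10(1542.5) = 170.8 + 31.88 = 202.68

202.68 dB


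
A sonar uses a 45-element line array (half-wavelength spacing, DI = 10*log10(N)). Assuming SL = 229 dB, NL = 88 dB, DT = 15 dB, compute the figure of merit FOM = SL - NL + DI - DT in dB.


142.53 dB


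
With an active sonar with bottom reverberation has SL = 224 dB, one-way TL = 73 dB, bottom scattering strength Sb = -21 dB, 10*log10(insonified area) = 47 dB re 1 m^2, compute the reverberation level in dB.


RL = SL - 2*TL + Sb + 10*log10(A) = 224 - 2*73 + (-21) + 47 = 104

104 dB


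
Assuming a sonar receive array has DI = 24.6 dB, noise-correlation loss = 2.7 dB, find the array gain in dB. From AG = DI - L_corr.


21.9 dB


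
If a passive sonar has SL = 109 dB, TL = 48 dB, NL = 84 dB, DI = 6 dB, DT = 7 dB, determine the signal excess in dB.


SE = SL - TL - NL + DI - DT = 109 - 48 - 84 + 6 - 7 = -24

-24 dB


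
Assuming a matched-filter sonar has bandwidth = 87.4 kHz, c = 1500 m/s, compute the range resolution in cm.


dR = c/(2*BW) = 1500 / (2 * 87.4e3) = 0.0086 m = 0.86 cm

0.86 cm


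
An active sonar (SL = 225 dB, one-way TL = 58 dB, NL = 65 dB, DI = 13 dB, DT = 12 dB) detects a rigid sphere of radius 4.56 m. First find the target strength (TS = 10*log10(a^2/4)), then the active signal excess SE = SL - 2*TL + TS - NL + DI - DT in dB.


Step 1: TS = 10*log10(4.56^2/4) = 7.16 dB
Step 2: SE = SL - 2*TL + TS - NL + DI - DT = 225 - 2*58 + (7.16) - 65 + 13 - 12 = 52.16

52.16 dB


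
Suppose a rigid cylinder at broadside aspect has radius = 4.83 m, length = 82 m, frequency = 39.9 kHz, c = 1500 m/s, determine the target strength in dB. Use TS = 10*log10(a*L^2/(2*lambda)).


56.35 dB


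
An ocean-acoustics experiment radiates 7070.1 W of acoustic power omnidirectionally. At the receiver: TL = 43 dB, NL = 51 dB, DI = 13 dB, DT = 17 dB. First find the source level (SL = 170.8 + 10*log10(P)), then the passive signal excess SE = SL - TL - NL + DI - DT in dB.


Step 1: SL = 170.8 + 10*log10(7070.1) = 209.29 dB
Step 2: SE = SL - TL - NL + DI - DT = 209.29 - 43 - 51 + 13 - 17 = 111.29

111.29 dB


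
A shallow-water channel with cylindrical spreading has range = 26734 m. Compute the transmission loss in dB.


44.27 dB


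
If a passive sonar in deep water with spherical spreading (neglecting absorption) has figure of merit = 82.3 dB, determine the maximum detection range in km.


At max range FOM = TL, so 20*log10(R) = 82.3
R = 10^(82.3/20) = 13031.67 m = 13.03 km

13.03 km


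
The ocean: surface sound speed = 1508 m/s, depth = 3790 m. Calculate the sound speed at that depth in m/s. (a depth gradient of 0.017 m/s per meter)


c = 1508 + 0.017 * 3790 = 1572.43

1572.43 m/s


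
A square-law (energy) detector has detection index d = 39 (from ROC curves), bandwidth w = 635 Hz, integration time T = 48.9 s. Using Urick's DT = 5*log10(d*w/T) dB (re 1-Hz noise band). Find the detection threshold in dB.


DT = 5*log10(d*w/T) = 5*log10(39 * 635 / 48.9) = 5*log10(506.44) = 13.52

13.52 dB


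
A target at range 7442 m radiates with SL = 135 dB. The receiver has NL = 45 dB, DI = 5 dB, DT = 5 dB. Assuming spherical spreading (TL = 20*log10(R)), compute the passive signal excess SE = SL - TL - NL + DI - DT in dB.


12.57 dB


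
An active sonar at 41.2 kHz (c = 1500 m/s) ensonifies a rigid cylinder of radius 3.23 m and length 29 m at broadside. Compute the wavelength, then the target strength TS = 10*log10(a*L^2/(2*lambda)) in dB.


Step 1: lambda = c/f = 1500/41200 = 0.03641 m
Step 2: TS = 10*log10(a*L^2/(2*lambda)) = 10*log10(3.23*29^2/(2*0.03641)) = 45.72

45.72 dB


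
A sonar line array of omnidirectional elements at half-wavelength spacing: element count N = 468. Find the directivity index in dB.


26.7 dB


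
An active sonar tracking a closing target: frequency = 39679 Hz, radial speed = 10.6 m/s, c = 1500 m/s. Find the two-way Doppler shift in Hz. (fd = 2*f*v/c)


560.8 Hz


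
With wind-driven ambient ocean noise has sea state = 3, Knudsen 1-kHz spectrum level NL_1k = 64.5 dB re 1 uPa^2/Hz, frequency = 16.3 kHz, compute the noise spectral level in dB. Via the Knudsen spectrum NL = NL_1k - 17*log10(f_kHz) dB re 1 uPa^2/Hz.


43.89 dB


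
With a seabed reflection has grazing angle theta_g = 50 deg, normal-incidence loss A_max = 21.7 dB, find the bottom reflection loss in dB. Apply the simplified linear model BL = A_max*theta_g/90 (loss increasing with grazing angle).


BL = A_max * theta_g / 90 = 21.7 * 50 / 90 = 12.06

12.06 dB


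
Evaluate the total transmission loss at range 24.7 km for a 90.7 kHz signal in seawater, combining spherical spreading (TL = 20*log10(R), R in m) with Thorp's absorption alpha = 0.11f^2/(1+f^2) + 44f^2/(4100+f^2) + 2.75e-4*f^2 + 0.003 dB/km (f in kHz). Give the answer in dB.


Step 1 (Thorp): alpha = 0.11*8226.49/(1+8226.49) + 44*8226.49/(4100+8226.49) + 2.75e-4*8226.49 + 0.003 = 31.7401 dB/km
Step 2: TL_spread = 20*log10(24700) = 87.85 dB
Step 3: TL_abs = alpha*R = 31.7401 * 24.7 = 783.98 dB
Step 4: TL_total = 87.85 + 783.98 = 871.83

871.83 dB


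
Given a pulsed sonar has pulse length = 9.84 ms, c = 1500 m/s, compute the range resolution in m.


7.38 m


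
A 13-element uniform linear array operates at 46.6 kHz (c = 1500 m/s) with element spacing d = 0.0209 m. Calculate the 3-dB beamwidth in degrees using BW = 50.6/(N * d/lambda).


Step 1: lambda = 1500/46600 = 0.03219 m
Step 2: d/lambda = 0.0209/0.03219 = 0.6493
Step 3: BW = 50.6/(N * d/lambda) = 50.6/(13 * 0.6493) = 5.99

5.99 deg


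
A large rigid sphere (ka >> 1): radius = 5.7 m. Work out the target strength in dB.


TS = 10*log10(5.7^2 / 4) = 10*log10(8.1225) = 9.1

9.1 dB


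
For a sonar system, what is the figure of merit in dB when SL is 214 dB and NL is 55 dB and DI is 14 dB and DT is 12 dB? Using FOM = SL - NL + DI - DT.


FOM = SL - NL + DI - DT = 214 - 55 + 14 - 12 = 161

161 dB


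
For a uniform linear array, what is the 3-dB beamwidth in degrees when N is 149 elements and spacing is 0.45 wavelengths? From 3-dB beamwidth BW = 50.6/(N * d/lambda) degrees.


BW = 50.6 / (149 * 0.45) = 50.6 / 67.05 = 0.75

0.75 deg


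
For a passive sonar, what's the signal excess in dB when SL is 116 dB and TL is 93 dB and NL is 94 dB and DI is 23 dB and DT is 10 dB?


SE = SL - TL - NL + DI - DT = 116 - 93 - 94 + 23 - 10 = -58

-58 dB


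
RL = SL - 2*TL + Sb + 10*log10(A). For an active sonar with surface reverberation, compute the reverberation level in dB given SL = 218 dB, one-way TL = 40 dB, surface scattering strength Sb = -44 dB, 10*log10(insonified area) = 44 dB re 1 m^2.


138 dB


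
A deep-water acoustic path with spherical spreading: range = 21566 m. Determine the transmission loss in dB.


TL = 20*log10(21566) = 86.68

86.68 dB


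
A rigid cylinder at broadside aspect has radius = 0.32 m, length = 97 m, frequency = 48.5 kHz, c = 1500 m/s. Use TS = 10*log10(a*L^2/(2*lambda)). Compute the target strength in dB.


lambda = 1500/48500 = 0.03093 m
TS = 10*log10(0.32*97^2/(2*0.03093)) = 46.87

46.87 dB


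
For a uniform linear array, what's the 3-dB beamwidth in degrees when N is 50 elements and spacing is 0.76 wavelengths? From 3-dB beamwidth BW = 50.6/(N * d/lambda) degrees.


1.33 deg


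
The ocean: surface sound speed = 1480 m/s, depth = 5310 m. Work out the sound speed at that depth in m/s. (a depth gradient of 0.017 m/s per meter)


c = 1480 + 0.017 * 5310 = 1570.27

1570.27 m/s


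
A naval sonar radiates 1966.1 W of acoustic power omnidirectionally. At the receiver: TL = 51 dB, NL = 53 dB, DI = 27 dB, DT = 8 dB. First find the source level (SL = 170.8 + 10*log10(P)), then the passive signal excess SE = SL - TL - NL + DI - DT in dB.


Step 1: SL = 170.8 + 10*log10(1966.1) = 203.74 dB
Step 2: SE = SL - TL - NL + DI - DT = 203.74 - 51 - 53 + 27 - 8 = 118.74

118.74 dB


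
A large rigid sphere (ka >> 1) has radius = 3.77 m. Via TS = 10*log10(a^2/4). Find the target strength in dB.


TS = 10*log10(3.77^2 / 4) = 10*log10(3.553225) = 5.51

5.51 dB


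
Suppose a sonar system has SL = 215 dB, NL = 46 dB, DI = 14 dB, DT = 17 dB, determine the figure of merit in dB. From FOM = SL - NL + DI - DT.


FOM = SL - NL + DI - DT = 215 - 46 + 14 - 17 = 166

166 dB


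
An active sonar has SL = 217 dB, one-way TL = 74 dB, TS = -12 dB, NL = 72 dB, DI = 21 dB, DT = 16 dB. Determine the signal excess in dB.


-10 dB


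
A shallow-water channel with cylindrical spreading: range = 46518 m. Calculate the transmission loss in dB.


TL = 10*log10(46518) = 46.68

46.68 dB


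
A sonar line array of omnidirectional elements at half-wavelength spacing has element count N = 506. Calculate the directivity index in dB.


DI = 10*log10(506) = 27.04

27.04 dB


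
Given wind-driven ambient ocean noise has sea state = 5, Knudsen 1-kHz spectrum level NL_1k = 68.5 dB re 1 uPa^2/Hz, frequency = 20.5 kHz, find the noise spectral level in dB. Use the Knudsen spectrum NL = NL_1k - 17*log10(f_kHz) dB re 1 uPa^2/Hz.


46.2 dB


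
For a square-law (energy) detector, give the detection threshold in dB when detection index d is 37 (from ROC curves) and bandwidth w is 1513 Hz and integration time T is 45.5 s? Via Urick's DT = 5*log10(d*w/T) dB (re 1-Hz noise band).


15.45 dB


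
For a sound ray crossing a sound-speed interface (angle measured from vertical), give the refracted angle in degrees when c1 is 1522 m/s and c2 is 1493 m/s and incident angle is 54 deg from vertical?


sin(theta2) = (c2/c1)*sin(theta1) = (1493/1522)*sin(54 deg) = 0.7936
theta2 = arcsin(0.7936) = 52.52

52.52 deg


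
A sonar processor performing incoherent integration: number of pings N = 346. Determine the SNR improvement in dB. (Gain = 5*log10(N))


12.7 dB


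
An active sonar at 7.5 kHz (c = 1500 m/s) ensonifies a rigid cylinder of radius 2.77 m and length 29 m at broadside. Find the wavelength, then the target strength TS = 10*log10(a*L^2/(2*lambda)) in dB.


Step 1: lambda = c/f = 1500/7500 = 0.2 m
Step 2: TS = 10*log10(a*L^2/(2*lambda)) = 10*log10(2.77*29^2/(2*0.2)) = 37.65

37.65 dB


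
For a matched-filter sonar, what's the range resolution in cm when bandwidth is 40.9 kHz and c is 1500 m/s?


dR = c/(2*BW) = 1500 / (2 * 40.9e3) = 0.0183 m = 1.83 cm

1.83 cm


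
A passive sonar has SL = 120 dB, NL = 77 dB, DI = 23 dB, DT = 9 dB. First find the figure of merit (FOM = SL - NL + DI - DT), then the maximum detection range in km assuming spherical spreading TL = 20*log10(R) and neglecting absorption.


Step 1: FOM = SL - NL + DI - DT = 120 - 77 + 23 - 9 = 57 dB
Step 2: at max range FOM = TL = 20*log10(R), so R = 10^(57/20) = 707.95 m = 0.71 km

0.71 km


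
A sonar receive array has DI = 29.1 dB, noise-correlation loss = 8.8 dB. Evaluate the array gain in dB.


AG = DI - L_corr = 29.1 - 8.8 = 20.3

20.3 dB


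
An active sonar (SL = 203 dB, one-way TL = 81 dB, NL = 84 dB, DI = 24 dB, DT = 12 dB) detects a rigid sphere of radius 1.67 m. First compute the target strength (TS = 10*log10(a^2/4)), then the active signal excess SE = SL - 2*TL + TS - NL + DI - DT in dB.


Step 1: TS = 10*log10(1.67^2/4) = -1.57 dB
Step 2: SE = SL - 2*TL + TS - NL + DI - DT = 203 - 2*81 + (-1.57) - 84 + 24 - 12 = -32.57

-32.57 dB


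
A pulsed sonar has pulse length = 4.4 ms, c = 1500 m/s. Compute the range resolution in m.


dR = c*tau/2 = 1500 * 4.4e-3 / 2 = 3.3

3.3 m


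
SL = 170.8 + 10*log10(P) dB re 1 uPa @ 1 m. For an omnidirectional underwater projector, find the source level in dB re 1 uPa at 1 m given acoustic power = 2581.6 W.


SL = 170.8 + 10*log10(2581.6) = 170.8 + 34.12 = 204.92

204.92 dB


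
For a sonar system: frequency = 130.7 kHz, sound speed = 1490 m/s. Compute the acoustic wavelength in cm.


lambda = c/f = 1490 / 130700 = 0.0114 m = 1.14 cm

1.14 cm


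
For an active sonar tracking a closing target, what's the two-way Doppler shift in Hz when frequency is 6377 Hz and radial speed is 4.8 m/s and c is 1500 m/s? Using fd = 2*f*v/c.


40.81 Hz


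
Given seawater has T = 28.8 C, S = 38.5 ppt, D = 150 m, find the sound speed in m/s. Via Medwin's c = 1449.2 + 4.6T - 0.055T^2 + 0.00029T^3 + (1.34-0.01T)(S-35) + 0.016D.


1549.07 m/s


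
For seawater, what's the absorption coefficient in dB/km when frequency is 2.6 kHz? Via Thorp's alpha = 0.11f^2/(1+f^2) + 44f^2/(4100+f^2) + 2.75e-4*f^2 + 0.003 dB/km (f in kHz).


f^2 = 6.76
alpha = 0.11*6.76/(1+6.76) + 44*6.76/(4100+6.76) + 2.75e-4*6.76 + 0.003 = 0.173

0.173 dB/km


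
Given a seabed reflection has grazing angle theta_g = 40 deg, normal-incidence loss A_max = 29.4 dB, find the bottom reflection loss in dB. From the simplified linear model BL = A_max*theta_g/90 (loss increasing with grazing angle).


BL = A_max * theta_g / 90 = 29.4 * 40 / 90 = 13.07

13.07 dB


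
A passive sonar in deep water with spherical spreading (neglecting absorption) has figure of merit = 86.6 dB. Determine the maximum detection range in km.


At max range FOM = TL, so 20*log10(R) = 86.6
R = 10^(86.6/20) = 21379.62 m = 21.38 km

21.38 km


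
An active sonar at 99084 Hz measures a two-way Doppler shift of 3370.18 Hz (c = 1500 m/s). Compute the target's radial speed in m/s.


From fd = 2*f*v/c, v = c*fd/(2*f) = 1500 * 3370.18 / (2*99084) = 25.51

25.51 m/s


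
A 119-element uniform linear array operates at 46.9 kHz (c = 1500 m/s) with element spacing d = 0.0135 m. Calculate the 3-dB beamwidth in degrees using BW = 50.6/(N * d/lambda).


1.01 deg


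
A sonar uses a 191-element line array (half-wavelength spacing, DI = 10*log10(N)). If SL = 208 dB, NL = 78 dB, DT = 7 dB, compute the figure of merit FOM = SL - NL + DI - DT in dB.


145.81 dB


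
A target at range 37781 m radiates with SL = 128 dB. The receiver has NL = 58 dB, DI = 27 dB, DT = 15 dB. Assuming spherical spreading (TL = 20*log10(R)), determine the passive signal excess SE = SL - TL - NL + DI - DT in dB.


Step 1: TL = 20*log10(37781) = 91.55 dB
Step 2: SE = 128 - 91.55 - 58 + 27 - 15 = -9.55

-9.55 dB


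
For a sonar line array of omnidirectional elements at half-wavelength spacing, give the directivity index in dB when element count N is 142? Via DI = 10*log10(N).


DI = 10*log10(142) = 21.52

21.52 dB


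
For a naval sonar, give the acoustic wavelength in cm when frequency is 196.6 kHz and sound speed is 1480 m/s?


lambda = c/f = 1480 / 196600 = 0.0075 m = 0.75 cm

0.75 cm


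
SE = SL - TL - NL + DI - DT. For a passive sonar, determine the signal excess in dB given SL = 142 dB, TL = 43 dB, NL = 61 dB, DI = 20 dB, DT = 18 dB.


SE = SL - TL - NL + DI - DT = 142 - 43 - 61 + 20 - 18 = 40

40 dB


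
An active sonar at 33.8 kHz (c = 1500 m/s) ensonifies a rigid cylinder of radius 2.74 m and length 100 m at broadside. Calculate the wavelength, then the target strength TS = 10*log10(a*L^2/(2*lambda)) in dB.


Step 1: lambda = c/f = 1500/33800 = 0.04438 m
Step 2: TS = 10*log10(a*L^2/(2*lambda)) = 10*log10(2.74*100^2/(2*0.04438)) = 54.9

54.9 dB


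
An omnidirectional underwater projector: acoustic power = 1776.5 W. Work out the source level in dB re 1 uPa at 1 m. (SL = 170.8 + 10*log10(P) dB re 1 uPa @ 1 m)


203.3 dB


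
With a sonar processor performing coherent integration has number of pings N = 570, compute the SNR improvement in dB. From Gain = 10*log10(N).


Gain = 10*log10(570) = 27.56

27.56 dB


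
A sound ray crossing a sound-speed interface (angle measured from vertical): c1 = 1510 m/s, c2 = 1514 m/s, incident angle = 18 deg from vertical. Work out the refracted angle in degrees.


18.05 deg


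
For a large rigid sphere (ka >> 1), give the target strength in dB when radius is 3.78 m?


5.53 dB


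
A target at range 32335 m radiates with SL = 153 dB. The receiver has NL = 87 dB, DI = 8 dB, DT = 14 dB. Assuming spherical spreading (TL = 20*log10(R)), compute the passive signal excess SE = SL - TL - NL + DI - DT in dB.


Step 1: TL = 20*log10(32335) = 90.19 dB
Step 2: SE = 153 - 90.19 - 87 + 8 - 14 = -30.19

-30.19 dB


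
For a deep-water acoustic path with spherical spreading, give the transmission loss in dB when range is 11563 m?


TL = 20*log10(11563) = 81.26

81.26 dB


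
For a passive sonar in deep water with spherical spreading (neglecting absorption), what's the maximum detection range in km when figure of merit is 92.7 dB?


43.15 km


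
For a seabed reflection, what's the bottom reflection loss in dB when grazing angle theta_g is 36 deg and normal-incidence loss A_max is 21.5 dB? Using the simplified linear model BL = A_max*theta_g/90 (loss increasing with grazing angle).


8.6 dB


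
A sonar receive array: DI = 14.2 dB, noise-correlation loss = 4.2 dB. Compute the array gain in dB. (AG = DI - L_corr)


AG = DI - L_corr = 14.2 - 4.2 = 10.0

10.0 dB


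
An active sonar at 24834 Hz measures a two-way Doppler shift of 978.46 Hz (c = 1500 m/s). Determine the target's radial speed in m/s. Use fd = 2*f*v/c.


29.55 m/s


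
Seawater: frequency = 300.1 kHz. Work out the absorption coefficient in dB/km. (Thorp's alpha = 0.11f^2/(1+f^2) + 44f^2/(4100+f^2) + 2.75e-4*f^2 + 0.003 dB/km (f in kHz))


66.964 dB/km


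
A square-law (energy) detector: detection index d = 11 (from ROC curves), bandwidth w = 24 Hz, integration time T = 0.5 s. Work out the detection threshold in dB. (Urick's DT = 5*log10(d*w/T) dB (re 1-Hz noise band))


DT = 5*log10(d*w/T) = 5*log10(11 * 24 / 0.5) = 5*log10(528.0) = 13.61

13.61 dB


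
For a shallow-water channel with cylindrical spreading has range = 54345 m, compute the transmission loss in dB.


TL = 10*log10(54345) = 47.35

47.35 dB


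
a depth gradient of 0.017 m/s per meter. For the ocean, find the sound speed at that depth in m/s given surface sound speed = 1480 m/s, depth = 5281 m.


c = 1480 + 0.017 * 5281 = 1569.777

1569.777 m/s


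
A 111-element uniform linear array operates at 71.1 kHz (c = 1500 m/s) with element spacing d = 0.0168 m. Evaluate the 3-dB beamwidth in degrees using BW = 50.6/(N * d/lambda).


0.57 deg


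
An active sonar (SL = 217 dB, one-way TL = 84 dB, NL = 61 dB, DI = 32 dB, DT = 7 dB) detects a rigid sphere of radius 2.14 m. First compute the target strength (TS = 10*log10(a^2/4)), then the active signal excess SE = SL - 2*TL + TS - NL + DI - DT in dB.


Step 1: TS = 10*log10(2.14^2/4) = 0.59 dB
Step 2: SE = SL - 2*TL + TS - NL + DI - DT = 217 - 2*84 + (0.59) - 61 + 32 - 7 = 13.59

13.59 dB


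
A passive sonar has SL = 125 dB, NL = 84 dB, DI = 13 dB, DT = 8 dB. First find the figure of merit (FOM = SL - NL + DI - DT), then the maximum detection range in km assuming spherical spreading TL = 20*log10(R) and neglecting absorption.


Step 1: FOM = SL - NL + DI - DT = 125 - 84 + 13 - 8 = 46 dB
Step 2: at max range FOM = TL = 20*log10(R), so R = 10^(46/20) = 199.53 m = 0.2 km

0.2 km


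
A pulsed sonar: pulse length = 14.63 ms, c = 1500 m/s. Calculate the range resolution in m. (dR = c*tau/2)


dR = c*tau/2 = 1500 * 14.63e-3 / 2 = 10.9725

10.9725 m


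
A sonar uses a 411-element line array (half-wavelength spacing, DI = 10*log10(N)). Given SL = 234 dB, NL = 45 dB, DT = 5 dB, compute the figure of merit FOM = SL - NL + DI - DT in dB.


210.14 dB


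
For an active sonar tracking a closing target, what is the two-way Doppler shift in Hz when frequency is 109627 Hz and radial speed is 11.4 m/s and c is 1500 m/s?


fd = 2*f*v/c = 2 * 109627 * 11.4 / 1500 = 1666.33

1666.33 Hz


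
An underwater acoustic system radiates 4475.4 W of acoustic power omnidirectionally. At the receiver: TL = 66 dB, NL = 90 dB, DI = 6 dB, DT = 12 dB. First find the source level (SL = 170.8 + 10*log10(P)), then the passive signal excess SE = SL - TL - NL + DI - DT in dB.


Step 1: SL = 170.8 + 10*log10(4475.4) = 207.31 dB
Step 2: SE = SL - TL - NL + DI - DT = 207.31 - 66 - 90 + 6 - 12 = 45.31

45.31 dB


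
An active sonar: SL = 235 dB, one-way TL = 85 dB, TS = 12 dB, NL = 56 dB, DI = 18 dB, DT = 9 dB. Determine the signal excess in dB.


SE = SL - 2*TL + TS - NL + DI - DT = 235 - 2*85 + (12) - 56 + 18 - 9 = 30

30 dB


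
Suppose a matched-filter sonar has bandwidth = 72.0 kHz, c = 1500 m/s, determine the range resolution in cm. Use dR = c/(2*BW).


dR = c/(2*BW) = 1500 / (2 * 72.0e3) = 0.0104 m = 1.04 cm

1.04 cm


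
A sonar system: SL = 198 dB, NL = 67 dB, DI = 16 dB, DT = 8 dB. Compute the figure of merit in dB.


FOM = SL - NL + DI - DT = 198 - 67 + 16 - 8 = 139

139 dB


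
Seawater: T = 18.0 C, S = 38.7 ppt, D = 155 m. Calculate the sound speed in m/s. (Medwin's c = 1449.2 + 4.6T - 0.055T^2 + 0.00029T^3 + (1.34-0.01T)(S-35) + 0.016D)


c = 1449.2 + 4.6*18.0 - 0.055*18.0^2 + 0.00029*18.0^3 + (1.34 - 0.01*18.0)*(38.7 - 35) + 0.016*155 = 1522.64

1522.64 m/s


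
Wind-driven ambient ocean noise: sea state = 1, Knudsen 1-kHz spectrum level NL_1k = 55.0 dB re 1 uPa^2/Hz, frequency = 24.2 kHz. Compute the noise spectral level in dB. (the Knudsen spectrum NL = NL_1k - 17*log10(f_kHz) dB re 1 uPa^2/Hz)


NL = NL_1k - 17*log10(f_kHz) = 55.0 - 17*log10(24.2) = 55.0 - (23.52) = 31.48

31.48 dB


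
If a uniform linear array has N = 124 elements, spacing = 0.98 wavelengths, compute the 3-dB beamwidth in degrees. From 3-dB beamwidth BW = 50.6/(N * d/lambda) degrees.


0.42 deg


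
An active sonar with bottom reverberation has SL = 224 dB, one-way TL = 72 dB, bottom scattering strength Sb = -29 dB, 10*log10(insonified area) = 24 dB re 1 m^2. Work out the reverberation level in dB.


75 dB


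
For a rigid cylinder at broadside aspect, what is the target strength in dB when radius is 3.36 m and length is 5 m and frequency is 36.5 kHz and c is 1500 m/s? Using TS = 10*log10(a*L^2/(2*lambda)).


30.09 dB


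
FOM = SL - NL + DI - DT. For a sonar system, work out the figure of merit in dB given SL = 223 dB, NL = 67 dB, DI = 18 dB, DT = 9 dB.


FOM = SL - NL + DI - DT = 223 - 67 + 18 - 9 = 165

165 dB


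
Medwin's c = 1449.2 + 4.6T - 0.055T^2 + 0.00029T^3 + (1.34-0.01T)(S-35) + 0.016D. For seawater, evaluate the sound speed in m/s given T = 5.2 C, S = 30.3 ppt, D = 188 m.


c = 1449.2 + 4.6*5.2 - 0.055*5.2^2 + 0.00029*5.2^3 + (1.34 - 0.01*5.2)*(30.3 - 35) + 0.016*188 = 1468.63

1468.63 m/s


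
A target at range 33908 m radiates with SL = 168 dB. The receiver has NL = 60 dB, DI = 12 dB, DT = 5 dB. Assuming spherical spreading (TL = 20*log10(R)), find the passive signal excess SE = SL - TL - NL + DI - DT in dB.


Step 1: TL = 20*log10(33908) = 90.61 dB
Step 2: SE = 168 - 90.61 - 60 + 12 - 5 = 24.39

24.39 dB


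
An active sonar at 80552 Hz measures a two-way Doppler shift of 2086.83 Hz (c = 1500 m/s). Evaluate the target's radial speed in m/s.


From fd = 2*f*v/c, v = c*fd/(2*f) = 1500 * 2086.83 / (2*80552) = 19.43

19.43 m/s


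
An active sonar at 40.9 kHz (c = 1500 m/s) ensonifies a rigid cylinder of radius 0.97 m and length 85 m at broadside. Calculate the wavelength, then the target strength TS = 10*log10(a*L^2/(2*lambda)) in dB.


Step 1: lambda = c/f = 1500/40900 = 0.03667 m
Step 2: TS = 10*log10(a*L^2/(2*lambda)) = 10*log10(0.97*85^2/(2*0.03667)) = 49.8

49.8 dB


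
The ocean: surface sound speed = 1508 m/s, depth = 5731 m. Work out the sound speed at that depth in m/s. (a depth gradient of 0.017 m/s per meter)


1605.427 m/s


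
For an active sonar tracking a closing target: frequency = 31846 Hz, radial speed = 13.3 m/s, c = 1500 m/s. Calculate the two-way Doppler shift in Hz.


564.74 Hz


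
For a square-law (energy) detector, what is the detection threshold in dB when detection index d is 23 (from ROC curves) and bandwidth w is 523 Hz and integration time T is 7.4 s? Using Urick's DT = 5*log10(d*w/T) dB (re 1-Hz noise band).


DT = 5*log10(d*w/T) = 5*log10(23 * 523 / 7.4) = 5*log10(1625.54) = 16.05

16.05 dB


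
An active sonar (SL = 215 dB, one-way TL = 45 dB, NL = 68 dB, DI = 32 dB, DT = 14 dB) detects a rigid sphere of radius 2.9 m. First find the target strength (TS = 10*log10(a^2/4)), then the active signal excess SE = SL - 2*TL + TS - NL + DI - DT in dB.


Step 1: TS = 10*log10(2.9^2/4) = 3.23 dB
Step 2: SE = SL - 2*TL + TS - NL + DI - DT = 215 - 2*45 + (3.23) - 68 + 32 - 14 = 78.23

78.23 dB


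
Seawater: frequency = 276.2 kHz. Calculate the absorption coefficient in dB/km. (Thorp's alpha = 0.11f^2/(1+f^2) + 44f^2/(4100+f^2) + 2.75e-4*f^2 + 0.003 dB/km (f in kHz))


62.848 dB/km


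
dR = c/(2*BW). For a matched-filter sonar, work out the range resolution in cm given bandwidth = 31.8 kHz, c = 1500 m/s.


dR = c/(2*BW) = 1500 / (2 * 31.8e3) = 0.0236 m = 2.36 cm

2.36 cm


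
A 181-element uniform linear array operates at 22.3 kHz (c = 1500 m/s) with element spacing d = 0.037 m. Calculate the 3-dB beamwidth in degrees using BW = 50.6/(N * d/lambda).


Step 1: lambda = 1500/22300 = 0.06726 m
Step 2: d/lambda = 0.037/0.06726 = 0.5501
Step 3: BW = 50.6/(N * d/lambda) = 50.6/(181 * 0.5501) = 0.51

0.51 deg


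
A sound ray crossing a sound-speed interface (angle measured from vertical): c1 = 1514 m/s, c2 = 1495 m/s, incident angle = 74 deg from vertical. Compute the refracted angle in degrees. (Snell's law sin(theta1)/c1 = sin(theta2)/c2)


71.66 deg


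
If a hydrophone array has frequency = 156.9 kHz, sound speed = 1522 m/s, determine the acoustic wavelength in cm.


lambda = c/f = 1522 / 156900 = 0.0097 m = 0.97 cm

0.97 cm


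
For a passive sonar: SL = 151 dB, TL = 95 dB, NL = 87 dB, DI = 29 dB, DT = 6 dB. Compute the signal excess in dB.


-8 dB


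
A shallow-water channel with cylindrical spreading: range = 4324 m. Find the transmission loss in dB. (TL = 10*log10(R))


36.36 dB


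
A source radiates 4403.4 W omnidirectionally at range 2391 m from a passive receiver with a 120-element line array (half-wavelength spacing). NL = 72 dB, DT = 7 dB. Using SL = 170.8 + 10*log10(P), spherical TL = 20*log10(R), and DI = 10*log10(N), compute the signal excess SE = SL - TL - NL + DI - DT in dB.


Step 1: SL = 170.8 + 10*log10(4403.4) = 207.24 dB
Step 2: TL = 20*log10(2391) = 67.57 dB
Step 3: DI = 10*log10(120) = 20.79 dB
Step 4: SE = SL - TL - NL + DI - DT = 207.24 - 67.57 - 72 + 20.79 - 7 = 81.46

81.46 dB


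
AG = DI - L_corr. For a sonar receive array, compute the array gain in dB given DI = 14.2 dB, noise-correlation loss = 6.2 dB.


8.0 dB


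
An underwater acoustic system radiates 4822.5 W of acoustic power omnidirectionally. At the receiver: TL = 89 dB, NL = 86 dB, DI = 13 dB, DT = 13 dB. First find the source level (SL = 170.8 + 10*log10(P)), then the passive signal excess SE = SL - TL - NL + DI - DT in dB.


Step 1: SL = 170.8 + 10*log10(4822.5) = 207.63 dB
Step 2: SE = SL - TL - NL + DI - DT = 207.63 - 89 - 86 + 13 - 13 = 32.63

32.63 dB


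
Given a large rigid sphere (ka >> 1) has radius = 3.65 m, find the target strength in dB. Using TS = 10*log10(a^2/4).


TS = 10*log10(3.65^2 / 4) = 10*log10(3.330625) = 5.23

5.23 dB


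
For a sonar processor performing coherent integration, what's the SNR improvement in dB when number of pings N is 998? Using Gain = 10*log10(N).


29.99 dB


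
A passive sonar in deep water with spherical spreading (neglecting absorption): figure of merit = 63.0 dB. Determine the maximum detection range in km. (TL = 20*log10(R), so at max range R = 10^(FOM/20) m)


1.41 km


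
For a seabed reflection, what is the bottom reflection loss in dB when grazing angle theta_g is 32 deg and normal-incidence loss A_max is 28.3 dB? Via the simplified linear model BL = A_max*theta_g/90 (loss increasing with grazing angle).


BL = A_max * theta_g / 90 = 28.3 * 32 / 90 = 10.06

10.06 dB


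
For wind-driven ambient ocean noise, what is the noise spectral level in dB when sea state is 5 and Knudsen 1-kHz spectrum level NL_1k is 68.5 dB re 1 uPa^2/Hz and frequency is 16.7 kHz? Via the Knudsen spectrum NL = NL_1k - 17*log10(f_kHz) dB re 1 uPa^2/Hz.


NL = NL_1k - 17*log10(f_kHz) = 68.5 - 17*log10(16.7) = 68.5 - (20.79) = 47.71

47.71 dB


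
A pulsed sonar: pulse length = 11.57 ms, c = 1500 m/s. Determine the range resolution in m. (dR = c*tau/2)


dR = c*tau/2 = 1500 * 11.57e-3 / 2 = 8.6775

8.6775 m


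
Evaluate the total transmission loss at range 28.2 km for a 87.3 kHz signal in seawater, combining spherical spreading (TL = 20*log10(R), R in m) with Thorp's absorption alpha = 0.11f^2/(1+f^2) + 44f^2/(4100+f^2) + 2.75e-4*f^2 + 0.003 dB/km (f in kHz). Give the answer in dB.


Step 1 (Thorp): alpha = 0.11*7621.29/(1+7621.29) + 44*7621.29/(4100+7621.29) + 2.75e-4*7621.29 + 0.003 = 30.818 dB/km
Step 2: TL_spread = 20*log10(28200) = 89.0 dB
Step 3: TL_abs = alpha*R = 30.818 * 28.2 = 869.07 dB
Step 4: TL_total = 89.0 + 869.07 = 958.07

958.07 dB


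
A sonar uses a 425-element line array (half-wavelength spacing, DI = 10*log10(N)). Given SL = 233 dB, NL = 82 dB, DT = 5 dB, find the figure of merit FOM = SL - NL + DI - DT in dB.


Step 1: DI = 10*log10(425) = 26.28 dB
Step 2: FOM = SL - NL + DI - DT = 233 - 82 + 26.28 - 5 = 172.28

172.28 dB
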